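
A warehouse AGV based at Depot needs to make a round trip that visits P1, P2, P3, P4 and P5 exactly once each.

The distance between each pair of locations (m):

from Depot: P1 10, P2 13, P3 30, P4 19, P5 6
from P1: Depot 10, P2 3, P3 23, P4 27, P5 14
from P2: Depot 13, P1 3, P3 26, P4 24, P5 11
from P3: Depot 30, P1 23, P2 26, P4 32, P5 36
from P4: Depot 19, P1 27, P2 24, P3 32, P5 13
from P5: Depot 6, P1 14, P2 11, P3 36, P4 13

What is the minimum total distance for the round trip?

There are 60 distinct closed tours to check (reversals are equivalent).
Depot-P1-P2-P3-P4-P5-Depot: 10+3+26+32+13+6 = 90
Depot-P1-P2-P3-P5-P4-Depot: 10+3+26+36+13+19 = 107
Depot-P1-P2-P4-P3-P5-Depot: 10+3+24+32+36+6 = 111
Depot-P1-P2-P4-P5-P3-Depot: 10+3+24+13+36+30 = 116
Depot-P1-P2-P5-P3-P4-Depot: 10+3+11+36+32+19 = 111
Depot-P1-P2-P5-P4-P3-Depot: 10+3+11+13+32+30 = 99
Depot-P1-P3-P2-P4-P5-Depot: 10+23+26+24+13+6 = 102
Depot-P1-P3-P2-P5-P4-Depot: 10+23+26+11+13+19 = 102
Depot-P1-P3-P4-P2-P5-Depot: 10+23+32+24+11+6 = 106
Depot-P1-P3-P4-P5-P2-Depot: 10+23+32+13+11+13 = 102
Depot-P1-P3-P5-P2-P4-Depot: 10+23+36+11+24+19 = 123
Depot-P1-P3-P5-P4-P2-Depot: 10+23+36+13+24+13 = 119
Depot-P1-P4-P2-P3-P5-Depot: 10+27+24+26+36+6 = 129
Depot-P1-P4-P2-P5-P3-Depot: 10+27+24+11+36+30 = 138
… (46 more)
The minimum is 90.
One optimal route: Depot → P1 → P2 → P3 → P4 → P5 → Depot (or its reverse).

Shortest round trip = 90 m.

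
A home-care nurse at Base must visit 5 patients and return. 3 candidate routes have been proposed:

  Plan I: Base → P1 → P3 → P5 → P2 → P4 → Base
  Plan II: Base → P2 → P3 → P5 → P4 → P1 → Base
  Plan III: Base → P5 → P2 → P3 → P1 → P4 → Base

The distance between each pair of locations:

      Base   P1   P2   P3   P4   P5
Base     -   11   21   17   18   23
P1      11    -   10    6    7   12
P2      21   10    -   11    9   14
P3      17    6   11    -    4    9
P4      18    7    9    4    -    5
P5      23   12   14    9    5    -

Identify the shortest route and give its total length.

Shortest is Plan II, total 64.

Plan I: 11 + 6 + 9 + 14 + 9 + 18 = 67
Plan II: 21 + 11 + 9 + 5 + 7 + 11 = 64
Plan III: 23 + 14 + 11 + 6 + 7 + 18 = 79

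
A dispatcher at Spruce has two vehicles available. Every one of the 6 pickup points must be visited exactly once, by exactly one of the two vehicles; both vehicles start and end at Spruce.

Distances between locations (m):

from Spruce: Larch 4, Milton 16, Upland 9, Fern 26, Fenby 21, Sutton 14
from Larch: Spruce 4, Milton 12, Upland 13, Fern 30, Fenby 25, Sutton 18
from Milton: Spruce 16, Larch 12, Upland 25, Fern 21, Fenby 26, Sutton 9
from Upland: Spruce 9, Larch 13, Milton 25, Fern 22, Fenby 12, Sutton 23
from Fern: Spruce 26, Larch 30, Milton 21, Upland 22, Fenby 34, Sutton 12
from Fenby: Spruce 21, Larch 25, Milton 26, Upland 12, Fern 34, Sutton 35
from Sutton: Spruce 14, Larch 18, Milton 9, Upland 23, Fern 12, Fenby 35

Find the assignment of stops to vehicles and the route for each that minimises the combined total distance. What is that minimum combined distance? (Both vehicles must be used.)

Minimum combined distance: 100 m.

There are 2^5 − 1 = 31 ways to divide the 6 stops into two non-empty groups. For each, the best each vehicle can do is its own shortest tour through its group:
  {Larch} + {Milton, Upland, Fern, Fenby, Sutton}: 8 + 92 = 100
  {Milton} + {Larch, Upland, Fern, Fenby, Sutton}: 32 + 89 = 121
  {Larch, Milton} + {Upland, Fern, Fenby, Sutton}: 32 + 81 = 113
  {Upland} + {Larch, Milton, Fern, Fenby, Sutton}: 18 + 92 = 110
  {Larch, Upland} + {Milton, Fern, Fenby, Sutton}: 26 + 92 = 118
  {Milton, Upland} + {Larch, Fern, Fenby, Sutton}: 50 + 89 = 139
  … (31 splits in total)
Best: vehicle 1 Spruce → Larch → Spruce = 8; vehicle 2 Spruce → Milton → Sutton → Fern → Upland → Fenby → Spruce = 92; combined 100.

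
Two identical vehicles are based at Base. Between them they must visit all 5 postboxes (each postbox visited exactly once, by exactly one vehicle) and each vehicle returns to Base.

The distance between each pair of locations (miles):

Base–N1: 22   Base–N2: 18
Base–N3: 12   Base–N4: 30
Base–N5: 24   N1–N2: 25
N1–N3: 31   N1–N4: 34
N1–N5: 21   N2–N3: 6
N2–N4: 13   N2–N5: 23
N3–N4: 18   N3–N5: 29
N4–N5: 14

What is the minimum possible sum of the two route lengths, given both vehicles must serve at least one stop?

Try each way of splitting the stops between the two vehicles (each non-empty) and, for each split, find the best tour for each vehicle:
  {N1} + {N2, N3, N4, N5}: 44 + 69 = 113
  {N2} + {N1, N3, N4, N5}: 36 + 87 = 123
  {N1, N2} + {N3, N4, N5}: 65 + 68 = 133
  {N3} + {N1, N2, N4, N5}: 24 + 88 = 112
  {N1, N3} + {N2, N4, N5}: 65 + 69 = 134
  {N2, N3} + {N1, N4, N5}: 36 + 87 = 123
  … (15 splits in total)
Best: vehicle 1 Base → N3 → Base = 24; vehicle 2 Base → N1 → N5 → N4 → N2 → Base = 88; combined 112.

112 miles — the smallest possible combined total.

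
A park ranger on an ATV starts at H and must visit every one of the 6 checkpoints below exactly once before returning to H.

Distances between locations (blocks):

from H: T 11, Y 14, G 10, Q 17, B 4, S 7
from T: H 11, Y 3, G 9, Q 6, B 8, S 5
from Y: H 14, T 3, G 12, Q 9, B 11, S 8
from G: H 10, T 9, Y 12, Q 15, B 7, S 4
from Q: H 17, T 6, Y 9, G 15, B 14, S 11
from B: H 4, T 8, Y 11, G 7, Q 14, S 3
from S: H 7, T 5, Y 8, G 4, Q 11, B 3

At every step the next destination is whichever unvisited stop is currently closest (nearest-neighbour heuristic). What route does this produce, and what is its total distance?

Total distance 49 blocks via the nearest-neighbour route H → B → S → G → T → Y → Q → H.

H → [B:4 / S:7 / G:10 / T:11 / Y:14 / Q:17] → B (4)
B → [S:3 / G:7 / T:8 / Y:11 / Q:14] → S (3)
S → [G:4 / T:5 / Y:8 / Q:11] → G (4)
G → [T:9 / Y:12 / Q:15] → T (9)
T → [Y:3 / Q:6] → Y (3)
Y → [Q:9] → Q (9)
Return Q→H: 17.
Total = 4 + 3 + 4 + 9 + 3 + 9 + 17 = 49.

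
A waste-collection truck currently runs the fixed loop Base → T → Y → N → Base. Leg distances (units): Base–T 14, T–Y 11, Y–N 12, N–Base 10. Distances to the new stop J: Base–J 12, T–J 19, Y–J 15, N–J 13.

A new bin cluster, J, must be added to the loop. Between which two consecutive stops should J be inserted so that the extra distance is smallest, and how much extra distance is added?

Adding 15 by placing J on the N–Base leg.

Insertion cost between consecutive stops i–j is d(i,J) + d(J,j) − d(i,j):
  between Base and T: 12 + 19 − 14 = 17
  between T and Y: 19 + 15 − 11 = 23
  between Y and N: 15 + 13 − 12 = 16
  between N and Base: 13 + 12 − 10 = 15
Cheapest insertion is between N and Base, adding 15.
New total = 47 + 15 = 62.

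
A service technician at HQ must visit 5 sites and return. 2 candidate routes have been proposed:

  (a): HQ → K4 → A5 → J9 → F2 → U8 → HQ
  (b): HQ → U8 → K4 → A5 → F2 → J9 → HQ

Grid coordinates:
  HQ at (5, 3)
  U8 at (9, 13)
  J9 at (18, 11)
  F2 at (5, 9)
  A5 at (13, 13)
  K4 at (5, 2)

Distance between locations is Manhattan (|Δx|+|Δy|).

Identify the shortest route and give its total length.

Shortest is (a), total 64.

(a): 1 + 19 + 7 + 15 + 8 + 14 = 64
(b): 14 + 15 + 19 + 12 + 15 + 21 = 96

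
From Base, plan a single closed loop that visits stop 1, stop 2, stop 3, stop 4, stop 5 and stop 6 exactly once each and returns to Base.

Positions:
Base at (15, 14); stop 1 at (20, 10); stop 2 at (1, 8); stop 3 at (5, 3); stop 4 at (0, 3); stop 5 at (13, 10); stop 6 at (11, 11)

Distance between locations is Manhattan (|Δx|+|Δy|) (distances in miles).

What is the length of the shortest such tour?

Base → stop 1 → stop 2 → stop 3 → stop 4 → stop 5 → stop 6 → Base: 9+21+9+5+20+3+7 = 74
Base → stop 1 → stop 2 → stop 3 → stop 4 → stop 6 → stop 5 → Base: 9+21+9+5+19+3+6 = 72
Base → stop 1 → stop 2 → stop 3 → stop 5 → stop 4 → stop 6 → Base: 9+21+9+15+20+19+7 = 100
Base → stop 1 → stop 2 → stop 3 → stop 5 → stop 6 → stop 4 → Base: 9+21+9+15+3+19+26 = 102
Base → stop 1 → stop 2 → stop 3 → stop 6 → stop 4 → stop 5 → Base: 9+21+9+14+19+20+6 = 98
Base → stop 1 → stop 2 → stop 3 → stop 6 → stop 5 → stop 4 → Base: 9+21+9+14+3+20+26 = 102
Base → stop 1 → stop 2 → stop 4 → stop 3 → stop 5 → stop 6 → Base: 9+21+6+5+15+3+7 = 66
Base → stop 1 → stop 2 → stop 4 → stop 3 → stop 6 → stop 5 → Base: 9+21+6+5+14+3+6 = 64
… (352 more)
Base → stop 1 → stop 5 → stop 2 → stop 4 → stop 3 → stop 6 → Base: 9+7+14+6+5+14+7 = 62  ← best
The minimum is 62.
One optimal route: Base → stop 1 → stop 5 → stop 2 → stop 4 → stop 3 → stop 6 → Base (or its reverse).

62 miles — the shortest possible round trip.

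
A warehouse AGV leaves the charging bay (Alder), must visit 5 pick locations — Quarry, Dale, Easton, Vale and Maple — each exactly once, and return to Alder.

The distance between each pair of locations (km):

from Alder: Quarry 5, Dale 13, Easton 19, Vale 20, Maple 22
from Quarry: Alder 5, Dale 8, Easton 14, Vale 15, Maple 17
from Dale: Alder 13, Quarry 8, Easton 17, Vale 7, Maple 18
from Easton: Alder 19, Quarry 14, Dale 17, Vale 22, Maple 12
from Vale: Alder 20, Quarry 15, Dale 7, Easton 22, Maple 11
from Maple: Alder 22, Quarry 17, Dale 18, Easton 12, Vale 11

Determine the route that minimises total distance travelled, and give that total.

Shortest round trip = 62 km.

Alder→Quarry→Dale→Easton→Vale→Maple→Alder: 5+8+17+22+11+22 = 85
Alder→Quarry→Dale→Easton→Maple→Vale→Alder: 5+8+17+12+11+20 = 73
Alder→Quarry→Dale→Vale→Easton→Maple→Alder: 5+8+7+22+12+22 = 76
Alder→Quarry→Dale→Vale→Maple→Easton→Alder: 5+8+7+11+12+19 = 62
Alder→Quarry→Dale→Maple→Easton→Vale→Alder: 5+8+18+12+22+20 = 85
Alder→Quarry→Dale→Maple→Vale→Easton→Alder: 5+8+18+11+22+19 = 83
Alder→Quarry→Easton→Dale→Vale→Maple→Alder: 5+14+17+7+11+22 = 76
Alder→Quarry→Easton→Dale→Maple→Vale→Alder: 5+14+17+18+11+20 = 85
Alder→Quarry→Easton→Vale→Dale→Maple→Alder: 5+14+22+7+18+22 = 88
Alder→Quarry→Easton→Vale→Maple→Dale→Alder: 5+14+22+11+18+13 = 83
Alder→Quarry→Easton→Maple→Dale→Vale→Alder: 5+14+12+18+7+20 = 76
Alder→Quarry→Easton→Maple→Vale→Dale→Alder: 5+14+12+11+7+13 = 62
Alder→Quarry→Vale→Dale→Easton→Maple→Alder: 5+15+7+17+12+22 = 78
Alder→Quarry→Vale→Dale→Maple→Easton→Alder: 5+15+7+18+12+19 = 76
… (46 more)
The minimum is 62.
One optimal route: Alder → Quarry → Dale → Vale → Maple → Easton → Alder (or its reverse).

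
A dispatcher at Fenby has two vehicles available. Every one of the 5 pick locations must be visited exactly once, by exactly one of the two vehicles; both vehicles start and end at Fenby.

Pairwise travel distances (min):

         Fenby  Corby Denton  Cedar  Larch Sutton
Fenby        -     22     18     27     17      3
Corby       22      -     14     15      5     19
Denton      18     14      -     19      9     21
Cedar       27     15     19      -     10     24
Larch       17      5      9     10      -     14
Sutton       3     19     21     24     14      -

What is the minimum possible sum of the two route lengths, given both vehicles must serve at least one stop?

Minimum combined distance: 80 min.

Try each way of splitting the stops between the two vehicles (each non-empty) and, for each split, find the best tour for each vehicle:
  {Corby} + {Denton, Cedar, Larch, Sutton}: 44 + 64 = 108
  {Denton} + {Corby, Cedar, Larch, Sutton}: 36 + 64 = 100
  {Corby, Denton} + {Cedar, Larch, Sutton}: 54 + 54 = 108
  {Cedar} + {Corby, Denton, Larch, Sutton}: 54 + 54 = 108
  {Corby, Cedar} + {Denton, Larch, Sutton}: 64 + 44 = 108
  {Denton, Cedar} + {Corby, Larch, Sutton}: 64 + 44 = 108
  … (15 splits in total)
  {Corby, Denton, Cedar, Larch} + {Sutton}: 74 + 6 = 80  ← best
Best: vehicle 1 Fenby → Corby → Cedar → Larch → Denton → Fenby = 74; vehicle 2 Fenby → Sutton → Fenby = 6; combined 80.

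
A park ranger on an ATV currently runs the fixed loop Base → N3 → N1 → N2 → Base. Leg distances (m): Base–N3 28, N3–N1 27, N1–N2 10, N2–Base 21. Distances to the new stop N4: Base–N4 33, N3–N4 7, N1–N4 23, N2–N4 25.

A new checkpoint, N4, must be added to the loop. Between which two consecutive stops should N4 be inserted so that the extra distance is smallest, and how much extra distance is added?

Insertion cost between consecutive stops i–j is d(i,N4) + d(N4,j) − d(i,j):
  between Base and N3: 33 + 7 − 28 = 12
  between N3 and N1: 7 + 23 − 27 = 3
  between N1 and N2: 23 + 25 − 10 = 38
  between N2 and Base: 25 + 33 − 21 = 37
Cheapest insertion is between N3 and N1, adding 3.
New total = 86 + 3 = 89.

+3 m — insert N4 between N3 and N1.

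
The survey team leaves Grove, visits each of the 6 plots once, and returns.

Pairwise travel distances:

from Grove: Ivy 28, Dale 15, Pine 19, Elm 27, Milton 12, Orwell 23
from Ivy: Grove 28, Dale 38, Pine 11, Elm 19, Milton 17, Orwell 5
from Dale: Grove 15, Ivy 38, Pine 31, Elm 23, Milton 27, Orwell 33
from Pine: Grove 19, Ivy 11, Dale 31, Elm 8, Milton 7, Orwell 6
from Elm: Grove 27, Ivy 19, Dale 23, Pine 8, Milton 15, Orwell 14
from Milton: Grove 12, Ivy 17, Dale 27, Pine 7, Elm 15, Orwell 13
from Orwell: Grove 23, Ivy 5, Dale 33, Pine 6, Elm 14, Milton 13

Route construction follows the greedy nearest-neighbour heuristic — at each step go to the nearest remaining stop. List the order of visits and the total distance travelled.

Nearest-neighbour total = 87; route Grove → Milton → Pine → Orwell → Ivy → Elm → Dale → Grove.

From Grove: distances to unvisited — Milton=12, Dale=15, Pine=19, Orwell=23, Elm=27, Ivy=28. Nearest is Milton (12).
From Milton: distances to unvisited — Pine=7, Orwell=13, Elm=15, Ivy=17, Dale=27. Nearest is Pine (7).
From Pine: distances to unvisited — Orwell=6, Elm=8, Ivy=11, Dale=31. Nearest is Orwell (6).
From Orwell: distances to unvisited — Ivy=5, Elm=14, Dale=33. Nearest is Ivy (5).
From Ivy: distances to unvisited — Elm=19, Dale=38. Nearest is Elm (19).
From Elm: distances to unvisited — Dale=23. Nearest is Dale (23).
Return Dale→Grove: 15.
Total = 12 + 7 + 6 + 5 + 19 + 23 + 15 = 87.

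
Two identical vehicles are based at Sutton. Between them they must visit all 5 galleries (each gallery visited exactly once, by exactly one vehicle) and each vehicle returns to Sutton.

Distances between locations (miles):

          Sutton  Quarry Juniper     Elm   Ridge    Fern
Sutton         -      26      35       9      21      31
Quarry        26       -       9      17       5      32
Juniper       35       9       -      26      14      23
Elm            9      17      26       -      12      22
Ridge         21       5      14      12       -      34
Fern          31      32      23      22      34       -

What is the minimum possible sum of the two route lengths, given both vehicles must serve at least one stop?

Check every non-empty split of the stops between the two vehicles; for each half take its own optimal tour:
  {Quarry} + {Juniper, Elm, Ridge, Fern}: 52 + 89 = 141
  {Juniper} + {Quarry, Elm, Ridge, Fern}: 70 + 89 = 159
  {Quarry, Juniper} + {Elm, Ridge, Fern}: 70 + 86 = 156
  {Elm} + {Quarry, Juniper, Ridge, Fern}: 18 + 89 = 107
  {Quarry, Elm} + {Juniper, Ridge, Fern}: 52 + 89 = 141
  {Juniper, Elm} + {Quarry, Ridge, Fern}: 70 + 89 = 159
  … (15 splits in total)
Best: vehicle 1 Sutton → Elm → Sutton = 18; vehicle 2 Sutton → Ridge → Quarry → Juniper → Fern → Sutton = 89; combined 107.

107 miles — the smallest possible combined total.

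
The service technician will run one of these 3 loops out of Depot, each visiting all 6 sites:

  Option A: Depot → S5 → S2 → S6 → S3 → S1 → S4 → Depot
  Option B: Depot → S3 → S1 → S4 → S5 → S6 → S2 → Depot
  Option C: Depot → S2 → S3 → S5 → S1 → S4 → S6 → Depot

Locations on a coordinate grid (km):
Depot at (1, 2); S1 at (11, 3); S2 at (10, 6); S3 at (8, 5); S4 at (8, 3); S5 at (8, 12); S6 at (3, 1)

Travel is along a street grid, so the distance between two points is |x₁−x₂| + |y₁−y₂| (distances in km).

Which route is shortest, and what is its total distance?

Option A: 17 + 8 + 12 + 9 + 5 + 3 + 8 = 62
Option B: 10 + 5 + 3 + 9 + 16 + 12 + 13 = 68
Option C: 13 + 3 + 7 + 12 + 3 + 7 + 3 = 48

Shortest is Option C, total 48 km.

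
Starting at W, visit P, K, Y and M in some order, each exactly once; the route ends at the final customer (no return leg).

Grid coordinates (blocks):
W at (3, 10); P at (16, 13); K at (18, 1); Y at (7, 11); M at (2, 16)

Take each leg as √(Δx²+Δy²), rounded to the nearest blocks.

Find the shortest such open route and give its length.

There are 4! = 24 possible orderings.
W→P→K→Y→M: 13+12+15+7 = 47
W→P→K→M→Y: 13+12+22+7 = 54
W→P→Y→K→M: 13+9+15+22 = 59
W→P→Y→M→K: 13+9+7+22 = 51
W→P→M→K→Y: 13+14+22+15 = 64
W→P→M→Y→K: 13+14+7+15 = 49
W→K→P→Y→M: 17+12+9+7 = 45
W→K→P→M→Y: 17+12+14+7 = 50
W→K→Y→P→M: 17+15+9+14 = 55
W→K→Y→M→P: 17+15+7+14 = 53
W→K→M→P→Y: 17+22+14+9 = 62
W→K→M→Y→P: 17+22+7+9 = 55
W→Y→P→K→M: 4+9+12+22 = 47
W→Y→P→M→K: 4+9+14+22 = 49
… (10 more)
W→M→Y→P→K: 6+7+9+12 = 34  ← best
The minimum is 34.
One shortest path: W → M → Y → P → K.

34 blocks — the minimum one-way total.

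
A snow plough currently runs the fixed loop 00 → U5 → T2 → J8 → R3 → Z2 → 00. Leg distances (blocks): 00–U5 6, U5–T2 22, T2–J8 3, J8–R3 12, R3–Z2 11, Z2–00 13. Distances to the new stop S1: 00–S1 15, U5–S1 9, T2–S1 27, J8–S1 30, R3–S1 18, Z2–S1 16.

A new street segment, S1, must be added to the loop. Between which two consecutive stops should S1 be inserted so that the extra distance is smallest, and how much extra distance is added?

+14 blocks — insert S1 between U5 and T2.

Insertion cost between consecutive stops i–j is d(i,S1) + d(S1,j) − d(i,j):
  between 00 and U5: 15 + 9 − 6 = 18
  between U5 and T2: 9 + 27 − 22 = 14
  between T2 and J8: 27 + 30 − 3 = 54
  between J8 and R3: 30 + 18 − 12 = 36
  between R3 and Z2: 18 + 16 − 11 = 23
  between Z2 and 00: 16 + 15 − 13 = 18
Cheapest insertion is between U5 and T2, adding 14.
New total = 67 + 14 = 81.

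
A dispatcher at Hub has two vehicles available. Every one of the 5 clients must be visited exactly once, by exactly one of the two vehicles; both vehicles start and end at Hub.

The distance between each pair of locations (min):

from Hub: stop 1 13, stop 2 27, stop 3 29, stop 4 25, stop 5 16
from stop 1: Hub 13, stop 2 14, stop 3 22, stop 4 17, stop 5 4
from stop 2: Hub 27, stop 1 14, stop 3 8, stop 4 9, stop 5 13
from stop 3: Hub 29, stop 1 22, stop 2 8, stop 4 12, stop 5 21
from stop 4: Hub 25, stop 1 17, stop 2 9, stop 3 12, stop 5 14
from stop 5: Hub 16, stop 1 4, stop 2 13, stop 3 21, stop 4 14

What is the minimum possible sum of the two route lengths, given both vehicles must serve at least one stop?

100 min — the smallest possible combined total.

Check every non-empty split of the stops between the two vehicles; for each half take its own optimal tour:
  {stop 1} + {stop 2, stop 3, stop 4, stop 5}: 26 + 74 = 100
  {stop 2} + {stop 1, stop 3, stop 4, stop 5}: 54 + 72 = 126
  {stop 1, stop 2} + {stop 3, stop 4, stop 5}: 54 + 71 = 125
  {stop 3} + {stop 1, stop 2, stop 4, stop 5}: 58 + 64 = 122
  {stop 1, stop 3} + {stop 2, stop 4, stop 5}: 64 + 63 = 127
  {stop 2, stop 3} + {stop 1, stop 4, stop 5}: 64 + 56 = 120
  … (15 splits in total)
Best: vehicle 1 Hub → stop 1 → Hub = 26; vehicle 2 Hub → stop 4 → stop 3 → stop 2 → stop 5 → Hub = 74; combined 100.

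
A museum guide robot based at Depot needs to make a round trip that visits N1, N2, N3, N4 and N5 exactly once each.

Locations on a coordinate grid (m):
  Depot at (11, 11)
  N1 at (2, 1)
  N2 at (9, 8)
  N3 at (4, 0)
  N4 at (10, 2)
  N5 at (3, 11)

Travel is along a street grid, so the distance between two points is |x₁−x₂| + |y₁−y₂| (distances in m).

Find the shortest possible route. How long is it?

Shortest round trip = 42 m.

Depot - N1 - N2 - N3 - N4 - N5 - Depot: 19+14+13+8+16+8 = 78
Depot - N1 - N2 - N3 - N5 - N4 - Depot: 19+14+13+12+16+10 = 84
Depot - N1 - N2 - N4 - N3 - N5 - Depot: 19+14+7+8+12+8 = 68
Depot - N1 - N2 - N4 - N5 - N3 - Depot: 19+14+7+16+12+18 = 86
Depot - N1 - N2 - N5 - N3 - N4 - Depot: 19+14+9+12+8+10 = 72
Depot - N1 - N2 - N5 - N4 - N3 - Depot: 19+14+9+16+8+18 = 84
Depot - N1 - N3 - N2 - N4 - N5 - Depot: 19+3+13+7+16+8 = 66
Depot - N1 - N3 - N2 - N5 - N4 - Depot: 19+3+13+9+16+10 = 70
Depot - N1 - N3 - N4 - N2 - N5 - Depot: 19+3+8+7+9+8 = 54
Depot - N1 - N3 - N4 - N5 - N2 - Depot: 19+3+8+16+9+5 = 60
Depot - N1 - N3 - N5 - N2 - N4 - Depot: 19+3+12+9+7+10 = 60
Depot - N1 - N3 - N5 - N4 - N2 - Depot: 19+3+12+16+7+5 = 62
Depot - N1 - N4 - N2 - N3 - N5 - Depot: 19+9+7+13+12+8 = 68
Depot - N1 - N4 - N2 - N5 - N3 - Depot: 19+9+7+9+12+18 = 74
… (46 more)
Depot - N2 - N4 - N3 - N1 - N5 - Depot: 5+7+8+3+11+8 = 42  ← best
The minimum is 42.
One optimal route: Depot → N2 → N4 → N3 → N1 → N5 → Depot (or its reverse).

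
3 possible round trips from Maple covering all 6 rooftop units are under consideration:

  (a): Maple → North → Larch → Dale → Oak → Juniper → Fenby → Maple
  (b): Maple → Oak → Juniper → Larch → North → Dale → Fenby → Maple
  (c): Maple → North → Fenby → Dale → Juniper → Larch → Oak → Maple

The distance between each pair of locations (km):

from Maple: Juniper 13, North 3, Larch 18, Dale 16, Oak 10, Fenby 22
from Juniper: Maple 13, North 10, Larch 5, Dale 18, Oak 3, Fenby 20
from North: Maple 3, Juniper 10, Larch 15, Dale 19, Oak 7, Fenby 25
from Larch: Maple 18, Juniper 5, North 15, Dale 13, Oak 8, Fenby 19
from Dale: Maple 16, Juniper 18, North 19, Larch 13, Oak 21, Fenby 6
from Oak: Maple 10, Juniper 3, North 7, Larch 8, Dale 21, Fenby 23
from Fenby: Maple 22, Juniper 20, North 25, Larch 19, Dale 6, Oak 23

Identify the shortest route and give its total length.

75 km — (c) is the shortest.

(a): 3 + 15 + 13 + 21 + 3 + 20 + 22 = 97
(b): 10 + 3 + 5 + 15 + 19 + 6 + 22 = 80
(c): 3 + 25 + 6 + 18 + 5 + 8 + 10 = 75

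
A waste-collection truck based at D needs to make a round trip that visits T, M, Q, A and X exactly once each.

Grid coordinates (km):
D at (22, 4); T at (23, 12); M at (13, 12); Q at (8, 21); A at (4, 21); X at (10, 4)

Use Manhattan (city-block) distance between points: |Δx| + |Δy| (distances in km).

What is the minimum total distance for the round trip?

There are 60 distinct closed tours to check (reversals are equivalent).
D-T-M-Q-A-X-D: 9+10+14+4+23+12 = 72
D-T-M-Q-X-A-D: 9+10+14+19+23+35 = 110
D-T-M-A-Q-X-D: 9+10+18+4+19+12 = 72
D-T-M-A-X-Q-D: 9+10+18+23+19+31 = 110
D-T-M-X-Q-A-D: 9+10+11+19+4+35 = 88
D-T-M-X-A-Q-D: 9+10+11+23+4+31 = 88
D-T-Q-M-A-X-D: 9+24+14+18+23+12 = 100
D-T-Q-M-X-A-D: 9+24+14+11+23+35 = 116
D-T-Q-A-M-X-D: 9+24+4+18+11+12 = 78
D-T-Q-A-X-M-D: 9+24+4+23+11+17 = 88
D-T-Q-X-M-A-D: 9+24+19+11+18+35 = 116
D-T-Q-X-A-M-D: 9+24+19+23+18+17 = 110
D-T-A-M-Q-X-D: 9+28+18+14+19+12 = 100
D-T-A-M-X-Q-D: 9+28+18+11+19+31 = 116
… (46 more)
The minimum is 72.
One optimal route: D → T → M → Q → A → X → D (or its reverse).

72 km — the shortest possible round trip.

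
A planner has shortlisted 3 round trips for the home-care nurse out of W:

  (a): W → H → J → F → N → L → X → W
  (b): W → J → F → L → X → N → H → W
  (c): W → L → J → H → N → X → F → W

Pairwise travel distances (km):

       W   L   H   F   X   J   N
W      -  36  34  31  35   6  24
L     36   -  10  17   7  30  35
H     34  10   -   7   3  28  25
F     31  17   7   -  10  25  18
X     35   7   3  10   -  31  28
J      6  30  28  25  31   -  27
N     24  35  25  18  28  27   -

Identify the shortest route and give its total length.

(a): 34 + 28 + 25 + 18 + 35 + 7 + 35 = 182
(b): 6 + 25 + 17 + 7 + 28 + 25 + 34 = 142
(c): 36 + 30 + 28 + 25 + 28 + 10 + 31 = 188

Shortest is (b), total 142 km.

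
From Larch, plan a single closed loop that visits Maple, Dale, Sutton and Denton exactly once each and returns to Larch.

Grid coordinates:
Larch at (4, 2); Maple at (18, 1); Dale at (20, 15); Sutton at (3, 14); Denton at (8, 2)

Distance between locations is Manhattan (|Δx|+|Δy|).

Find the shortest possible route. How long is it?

Shortest round trip = 62.

Larch - Maple - Dale - Sutton - Denton - Larch: 15+16+18+17+4 = 70
Larch - Maple - Dale - Denton - Sutton - Larch: 15+16+25+17+13 = 86
Larch - Maple - Sutton - Dale - Denton - Larch: 15+28+18+25+4 = 90
Larch - Maple - Sutton - Denton - Dale - Larch: 15+28+17+25+29 = 114
Larch - Maple - Denton - Dale - Sutton - Larch: 15+11+25+18+13 = 82
Larch - Maple - Denton - Sutton - Dale - Larch: 15+11+17+18+29 = 90
Larch - Dale - Maple - Sutton - Denton - Larch: 29+16+28+17+4 = 94
Larch - Dale - Maple - Denton - Sutton - Larch: 29+16+11+17+13 = 86
Larch - Dale - Sutton - Maple - Denton - Larch: 29+18+28+11+4 = 90
Larch - Dale - Denton - Maple - Sutton - Larch: 29+25+11+28+13 = 106
Larch - Sutton - Maple - Dale - Denton - Larch: 13+28+16+25+4 = 86
Larch - Sutton - Dale - Maple - Denton - Larch: 13+18+16+11+4 = 62
The minimum is 62.
One optimal route: Larch → Sutton → Dale → Maple → Denton → Larch (or its reverse).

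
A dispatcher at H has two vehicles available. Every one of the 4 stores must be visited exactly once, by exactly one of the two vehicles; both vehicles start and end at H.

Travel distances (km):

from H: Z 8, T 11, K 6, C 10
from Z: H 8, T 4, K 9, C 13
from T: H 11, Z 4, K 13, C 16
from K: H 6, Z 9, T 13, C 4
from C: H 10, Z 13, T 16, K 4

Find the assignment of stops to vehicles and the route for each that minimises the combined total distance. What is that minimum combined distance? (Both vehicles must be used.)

There are 2^3 − 1 = 7 ways to divide the 4 stops into two non-empty groups. For each, the best each vehicle can do is its own shortest tour through its group:
  {Z} + {T, K, C}: 16 + 37 = 53
  {T} + {Z, K, C}: 22 + 31 = 53
  {Z, T} + {K, C}: 23 + 20 = 43
  {K} + {Z, T, C}: 12 + 38 = 50
  {Z, K} + {T, C}: 23 + 37 = 60
  {T, K} + {Z, C}: 30 + 31 = 61
  … (7 splits in total)
Best: vehicle 1 H → Z → T → H = 23; vehicle 2 H → K → C → H = 20; combined 43.

43 km — the smallest possible combined total.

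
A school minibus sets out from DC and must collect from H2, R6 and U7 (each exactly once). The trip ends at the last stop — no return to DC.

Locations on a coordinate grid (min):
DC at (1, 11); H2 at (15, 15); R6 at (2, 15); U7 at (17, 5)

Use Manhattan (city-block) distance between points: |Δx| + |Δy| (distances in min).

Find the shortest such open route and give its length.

There are 3! = 6 possible orderings.
DC - H2 - R6 - U7: 18+13+25 = 56
DC - H2 - U7 - R6: 18+12+25 = 55
DC - R6 - H2 - U7: 5+13+12 = 30
DC - R6 - U7 - H2: 5+25+12 = 42
DC - U7 - H2 - R6: 22+12+13 = 47
DC - U7 - R6 - H2: 22+25+13 = 60
The minimum is 30.
One shortest path: DC → R6 → H2 → U7.

Minimum one-way distance = 30 min.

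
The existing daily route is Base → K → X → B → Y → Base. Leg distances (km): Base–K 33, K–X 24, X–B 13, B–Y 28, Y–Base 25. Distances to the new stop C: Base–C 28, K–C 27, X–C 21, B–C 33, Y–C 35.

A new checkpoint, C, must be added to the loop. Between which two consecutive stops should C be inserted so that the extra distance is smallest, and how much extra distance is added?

Insertion cost between consecutive stops i–j is d(i,C) + d(C,j) − d(i,j):
  between Base and K: 28 + 27 − 33 = 22
  between K and X: 27 + 21 − 24 = 24
  between X and B: 21 + 33 − 13 = 41
  between B and Y: 33 + 35 − 28 = 40
  between Y and Base: 35 + 28 − 25 = 38
Cheapest insertion is between Base and K, adding 22.
New total = 123 + 22 = 145.

Minimum extra distance: 22 km, inserting C between Base and K.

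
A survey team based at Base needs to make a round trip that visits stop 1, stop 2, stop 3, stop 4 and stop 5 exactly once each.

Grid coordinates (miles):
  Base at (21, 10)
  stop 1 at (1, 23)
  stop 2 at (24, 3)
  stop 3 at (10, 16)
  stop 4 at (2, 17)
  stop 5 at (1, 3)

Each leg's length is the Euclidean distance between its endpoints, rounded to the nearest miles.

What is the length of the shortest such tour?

75 miles — the shortest possible round trip.

With 5 stops there are 5!/2 = 60 distinct round trips (a route and its reverse cost the same).
Base - stop 1 - stop 2 - stop 3 - stop 4 - stop 5 - Base: 24+30+19+8+14+21 = 116
Base - stop 1 - stop 2 - stop 3 - stop 5 - stop 4 - Base: 24+30+19+16+14+20 = 123
Base - stop 1 - stop 2 - stop 4 - stop 3 - stop 5 - Base: 24+30+26+8+16+21 = 125
Base - stop 1 - stop 2 - stop 4 - stop 5 - stop 3 - Base: 24+30+26+14+16+13 = 123
Base - stop 1 - stop 2 - stop 5 - stop 3 - stop 4 - Base: 24+30+23+16+8+20 = 121
Base - stop 1 - stop 2 - stop 5 - stop 4 - stop 3 - Base: 24+30+23+14+8+13 = 112
Base - stop 1 - stop 3 - stop 2 - stop 4 - stop 5 - Base: 24+11+19+26+14+21 = 115
Base - stop 1 - stop 3 - stop 2 - stop 5 - stop 4 - Base: 24+11+19+23+14+20 = 111
Base - stop 1 - stop 3 - stop 4 - stop 2 - stop 5 - Base: 24+11+8+26+23+21 = 113
Base - stop 1 - stop 3 - stop 4 - stop 5 - stop 2 - Base: 24+11+8+14+23+8 = 88
Base - stop 1 - stop 3 - stop 5 - stop 2 - stop 4 - Base: 24+11+16+23+26+20 = 120
Base - stop 1 - stop 3 - stop 5 - stop 4 - stop 2 - Base: 24+11+16+14+26+8 = 99
Base - stop 1 - stop 4 - stop 2 - stop 3 - stop 5 - Base: 24+6+26+19+16+21 = 112
Base - stop 1 - stop 4 - stop 2 - stop 5 - stop 3 - Base: 24+6+26+23+16+13 = 108
… (46 more)
Base - stop 2 - stop 5 - stop 4 - stop 1 - stop 3 - Base: 8+23+14+6+11+13 = 75  ← best
The minimum is 75.
One optimal route: Base → stop 2 → stop 5 → stop 4 → stop 1 → stop 3 → Base (or its reverse).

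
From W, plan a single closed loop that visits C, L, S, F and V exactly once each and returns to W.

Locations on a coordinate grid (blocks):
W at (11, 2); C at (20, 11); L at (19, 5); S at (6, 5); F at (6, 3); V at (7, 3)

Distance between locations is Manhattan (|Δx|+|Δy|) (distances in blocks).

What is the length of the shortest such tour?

There are 60 distinct closed tours to check (reversals are equivalent).
W - C - L - S - F - V - W: 18+7+13+2+1+5 = 46
W - C - L - S - V - F - W: 18+7+13+3+1+6 = 48
W - C - L - F - S - V - W: 18+7+15+2+3+5 = 50
W - C - L - F - V - S - W: 18+7+15+1+3+8 = 52
W - C - L - V - S - F - W: 18+7+14+3+2+6 = 50
W - C - L - V - F - S - W: 18+7+14+1+2+8 = 50
W - C - S - L - F - V - W: 18+20+13+15+1+5 = 72
W - C - S - L - V - F - W: 18+20+13+14+1+6 = 72
W - C - S - F - L - V - W: 18+20+2+15+14+5 = 74
W - C - S - F - V - L - W: 18+20+2+1+14+11 = 66
W - C - S - V - L - F - W: 18+20+3+14+15+6 = 76
W - C - S - V - F - L - W: 18+20+3+1+15+11 = 68
W - C - F - L - S - V - W: 18+22+15+13+3+5 = 76
W - C - F - L - V - S - W: 18+22+15+14+3+8 = 80
… (46 more)
The minimum is 46.
One optimal route: W → C → L → S → F → V → W (or its reverse).

Minimum total distance: 46 blocks.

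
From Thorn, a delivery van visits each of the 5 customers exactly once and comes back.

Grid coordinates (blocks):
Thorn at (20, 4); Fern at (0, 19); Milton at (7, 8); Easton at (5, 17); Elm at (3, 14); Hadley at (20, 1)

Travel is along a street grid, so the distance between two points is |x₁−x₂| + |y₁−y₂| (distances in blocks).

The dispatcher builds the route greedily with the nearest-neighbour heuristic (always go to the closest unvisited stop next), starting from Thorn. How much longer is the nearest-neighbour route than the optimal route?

Thorn: Hadley=3, Milton=17, Elm=27, Easton=28, Fern=35 ⇒ Hadley
Hadley: Milton=20, Elm=30, Easton=31, Fern=38 ⇒ Milton
Milton: Elm=10, Easton=11, Fern=18 ⇒ Elm
Elm: Easton=5, Fern=8 ⇒ Easton
Easton: Fern=7 ⇒ Fern
NN route Thorn → Hadley → Milton → Elm → Easton → Fern → Thorn costs 80.
Optimal: Thorn → Milton → Easton → Fern → Elm → Hadley → Thorn costs 76 (by enumerating all 60 distinct tours).
Excess = 80 − 76 = 4.

Excess over optimum: 4 blocks.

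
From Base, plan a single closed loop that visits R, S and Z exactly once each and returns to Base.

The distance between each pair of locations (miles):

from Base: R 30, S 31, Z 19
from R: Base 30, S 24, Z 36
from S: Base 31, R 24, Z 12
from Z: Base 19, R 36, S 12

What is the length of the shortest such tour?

There are 3 distinct closed tours to check (reversals are equivalent).
Base - R - S - Z - Base: 30+24+12+19 = 85
Base - R - Z - S - Base: 30+36+12+31 = 109
Base - S - R - Z - Base: 31+24+36+19 = 110
The minimum is 85.
One optimal route: Base → R → S → Z → Base (or its reverse).

85 miles — the shortest possible round trip.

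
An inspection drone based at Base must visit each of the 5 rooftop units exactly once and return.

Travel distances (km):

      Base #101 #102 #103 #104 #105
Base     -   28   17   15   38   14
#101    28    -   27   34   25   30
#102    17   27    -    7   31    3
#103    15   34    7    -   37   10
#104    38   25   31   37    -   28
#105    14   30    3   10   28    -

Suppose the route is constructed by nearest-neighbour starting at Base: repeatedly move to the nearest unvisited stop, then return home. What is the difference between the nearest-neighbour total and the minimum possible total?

Base: #105=14, #103=15, #102=17, #101=28, #104=38 ⇒ #105
#105: #102=3, #103=10, #104=28, #101=30 ⇒ #102
#102: #103=7, #101=27, #104=31 ⇒ #103
#103: #101=34, #104=37 ⇒ #101
#101: #104=25 ⇒ #104
NN route Base → #105 → #102 → #103 → #101 → #104 → Base costs 121.
Optimal: Base → #101 → #104 → #105 → #102 → #103 → Base costs 106 (by enumerating all 60 distinct tours).
Excess = 121 − 106 = 15.

The nearest-neighbour route is 15 km longer than optimal.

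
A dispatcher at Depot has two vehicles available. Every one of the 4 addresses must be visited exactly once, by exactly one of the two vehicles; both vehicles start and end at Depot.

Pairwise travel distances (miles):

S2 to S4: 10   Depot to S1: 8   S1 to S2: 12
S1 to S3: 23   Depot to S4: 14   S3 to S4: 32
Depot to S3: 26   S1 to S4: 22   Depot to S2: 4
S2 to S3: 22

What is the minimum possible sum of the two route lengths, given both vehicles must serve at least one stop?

Minimum combined distance: 85 miles.

Check every non-empty split of the stops between the two vehicles; for each half take its own optimal tour:
  {S1} + {S2, S3, S4}: 16 + 72 = 88
  {S2} + {S1, S3, S4}: 8 + 77 = 85
  {S1, S2} + {S3, S4}: 24 + 72 = 96
  {S3} + {S1, S2, S4}: 52 + 44 = 96
  {S1, S3} + {S2, S4}: 57 + 28 = 85
  {S2, S3} + {S1, S4}: 52 + 44 = 96
  … (7 splits in total)
Best: vehicle 1 Depot → S2 → Depot = 8; vehicle 2 Depot → S1 → S3 → S4 → Depot = 77; combined 85.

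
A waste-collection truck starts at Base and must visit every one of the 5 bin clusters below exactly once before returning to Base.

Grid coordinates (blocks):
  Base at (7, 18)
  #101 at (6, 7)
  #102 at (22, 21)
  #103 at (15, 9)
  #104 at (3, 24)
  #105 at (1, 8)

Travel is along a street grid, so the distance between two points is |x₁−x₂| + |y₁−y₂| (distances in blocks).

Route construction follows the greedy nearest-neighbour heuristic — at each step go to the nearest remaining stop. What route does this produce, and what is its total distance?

Base → [#104:10 / #101:12 / #105:16 / #103:17 / #102:18] → #104 (10)
#104 → [#105:18 / #101:20 / #102:22 / #103:27] → #105 (18)
#105 → [#101:6 / #103:15 / #102:34] → #101 (6)
#101 → [#103:11 / #102:30] → #103 (11)
#103 → [#102:19] → #102 (19)
Return #102→Base: 18.
Total = 10 + 18 + 6 + 11 + 19 + 18 = 82.

82 blocks along Base → #104 → #105 → #101 → #103 → #102 → Base.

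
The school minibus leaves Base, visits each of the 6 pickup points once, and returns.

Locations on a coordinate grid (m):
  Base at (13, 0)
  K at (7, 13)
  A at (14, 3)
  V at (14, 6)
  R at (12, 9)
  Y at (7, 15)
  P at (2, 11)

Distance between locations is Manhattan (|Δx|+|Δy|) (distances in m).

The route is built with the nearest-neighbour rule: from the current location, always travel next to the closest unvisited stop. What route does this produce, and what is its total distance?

Total distance 54 m via the nearest-neighbour route Base → A → V → R → K → Y → P → Base.

Base → [A:4 / V:7 / R:10 / K:19 / Y:21 / P:22] → A (4)
A → [V:3 / R:8 / K:17 / Y:19 / P:20] → V (3)
V → [R:5 / K:14 / Y:16 / P:17] → R (5)
R → [K:9 / Y:11 / P:12] → K (9)
K → [Y:2 / P:7] → Y (2)
Y → [P:9] → P (9)
Return P→Base: 22.
Total = 4 + 3 + 5 + 9 + 2 + 9 + 22 = 54.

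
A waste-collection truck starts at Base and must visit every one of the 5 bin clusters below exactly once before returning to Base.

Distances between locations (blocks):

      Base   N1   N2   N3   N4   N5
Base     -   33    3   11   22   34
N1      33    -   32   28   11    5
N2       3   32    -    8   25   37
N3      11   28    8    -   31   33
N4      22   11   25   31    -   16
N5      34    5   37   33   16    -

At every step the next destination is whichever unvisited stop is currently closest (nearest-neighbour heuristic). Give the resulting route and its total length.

Nearest-neighbour total = 82 blocks; route Base → N2 → N3 → N1 → N5 → N4 → Base.

At Base the remaining stops are N2 3, N3 11, N4 22, N1 33, N5 34; go to N2.
At N2 the remaining stops are N3 8, N4 25, N1 32, N5 37; go to N3.
At N3 the remaining stops are N1 28, N4 31, N5 33; go to N1.
At N1 the remaining stops are N5 5, N4 11; go to N5.
At N5 the remaining stops are N4 16; go to N4.
Return N4→Base: 22.
Total = 3 + 8 + 28 + 5 + 16 + 22 = 82.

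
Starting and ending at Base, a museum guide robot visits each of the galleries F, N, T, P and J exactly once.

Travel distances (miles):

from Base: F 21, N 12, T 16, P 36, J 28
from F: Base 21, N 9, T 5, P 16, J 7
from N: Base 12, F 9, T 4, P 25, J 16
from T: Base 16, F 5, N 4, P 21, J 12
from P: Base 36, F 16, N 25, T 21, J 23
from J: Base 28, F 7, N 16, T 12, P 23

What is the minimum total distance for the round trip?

With 5 stops there are 5!/2 = 60 distinct round trips (a route and its reverse cost the same).
Base - F - N - T - P - J - Base: 21+9+4+21+23+28 = 106
Base - F - N - T - J - P - Base: 21+9+4+12+23+36 = 105
Base - F - N - P - T - J - Base: 21+9+25+21+12+28 = 116
Base - F - N - P - J - T - Base: 21+9+25+23+12+16 = 106
Base - F - N - J - T - P - Base: 21+9+16+12+21+36 = 115
Base - F - N - J - P - T - Base: 21+9+16+23+21+16 = 106
Base - F - T - N - P - J - Base: 21+5+4+25+23+28 = 106
Base - F - T - N - J - P - Base: 21+5+4+16+23+36 = 105
Base - F - T - P - N - J - Base: 21+5+21+25+16+28 = 116
Base - F - T - P - J - N - Base: 21+5+21+23+16+12 = 98
Base - F - T - J - N - P - Base: 21+5+12+16+25+36 = 115
Base - F - T - J - P - N - Base: 21+5+12+23+25+12 = 98
Base - F - P - N - T - J - Base: 21+16+25+4+12+28 = 106
Base - F - P - N - J - T - Base: 21+16+25+16+12+16 = 106
… (46 more)
Base - N - T - F - J - P - Base: 12+4+5+7+23+36 = 87  ← best
The minimum is 87.
One optimal route: Base → N → T → F → J → P → Base (or its reverse).

Shortest round trip = 87 miles.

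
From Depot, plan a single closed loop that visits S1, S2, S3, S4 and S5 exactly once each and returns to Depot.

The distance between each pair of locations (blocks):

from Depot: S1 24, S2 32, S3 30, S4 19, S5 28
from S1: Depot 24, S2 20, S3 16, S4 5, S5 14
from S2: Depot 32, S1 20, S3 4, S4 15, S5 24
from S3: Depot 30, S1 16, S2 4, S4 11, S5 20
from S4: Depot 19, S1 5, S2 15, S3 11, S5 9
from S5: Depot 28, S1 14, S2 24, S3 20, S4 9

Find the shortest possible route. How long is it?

With 5 stops there are 5!/2 = 60 distinct round trips (a route and its reverse cost the same).
Depot → S1 → S2 → S3 → S4 → S5 → Depot: 24+20+4+11+9+28 = 96
Depot → S1 → S2 → S3 → S5 → S4 → Depot: 24+20+4+20+9+19 = 96
Depot → S1 → S2 → S4 → S3 → S5 → Depot: 24+20+15+11+20+28 = 118
Depot → S1 → S2 → S4 → S5 → S3 → Depot: 24+20+15+9+20+30 = 118
Depot → S1 → S2 → S5 → S3 → S4 → Depot: 24+20+24+20+11+19 = 118
Depot → S1 → S2 → S5 → S4 → S3 → Depot: 24+20+24+9+11+30 = 118
Depot → S1 → S3 → S2 → S4 → S5 → Depot: 24+16+4+15+9+28 = 96
Depot → S1 → S3 → S2 → S5 → S4 → Depot: 24+16+4+24+9+19 = 96
Depot → S1 → S3 → S4 → S2 → S5 → Depot: 24+16+11+15+24+28 = 118
Depot → S1 → S3 → S4 → S5 → S2 → Depot: 24+16+11+9+24+32 = 116
Depot → S1 → S3 → S5 → S2 → S4 → Depot: 24+16+20+24+15+19 = 118
Depot → S1 → S3 → S5 → S4 → S2 → Depot: 24+16+20+9+15+32 = 116
Depot → S1 → S4 → S2 → S3 → S5 → Depot: 24+5+15+4+20+28 = 96
Depot → S1 → S4 → S2 → S5 → S3 → Depot: 24+5+15+24+20+30 = 118
… (46 more)
Depot → S1 → S4 → S5 → S3 → S2 → Depot: 24+5+9+20+4+32 = 94  ← best
The minimum is 94.
One optimal route: Depot → S1 → S4 → S5 → S3 → S2 → Depot (or its reverse).

94 blocks — the shortest possible round trip.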